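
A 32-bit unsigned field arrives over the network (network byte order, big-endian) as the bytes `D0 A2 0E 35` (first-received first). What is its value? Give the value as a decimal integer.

Big-endian: lowest address holds the most-significant byte.
The bytes are already most-significant first: 0xD0A20E35.
0xD0A20E35 = 3500281397.

3500281397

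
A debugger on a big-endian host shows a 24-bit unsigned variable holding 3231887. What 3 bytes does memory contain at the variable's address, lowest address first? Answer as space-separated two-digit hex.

3231887 in hexadecimal, padded to 24 bits, is 0x31508F.
Split into bytes (most-significant first): 31 50 8F.
In big-endian order the high byte comes first in memory.
So the memory order matches the most-significant-first order: 31 50 8F.

31 50 8F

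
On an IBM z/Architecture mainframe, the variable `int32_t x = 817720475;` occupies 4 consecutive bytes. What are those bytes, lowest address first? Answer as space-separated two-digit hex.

817720475 in hexadecimal, padded to 32 bits, is 0x30BD6C9B.
Split into bytes (most-significant first): 30 BD 6C 9B.
Big-endian stores the most-significant byte at the lowest address.
So the memory order matches the most-significant-first order: 30 BD 6C 9B.

30 BD 6C 9B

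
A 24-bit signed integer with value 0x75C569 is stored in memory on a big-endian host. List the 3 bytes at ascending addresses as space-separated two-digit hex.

75 C5 69

Split into bytes (most-significant first): 75 C5 69.
Big-endian stores the most-significant byte at the lowest address.
So the memory order matches the most-significant-first order: 75 C5 69.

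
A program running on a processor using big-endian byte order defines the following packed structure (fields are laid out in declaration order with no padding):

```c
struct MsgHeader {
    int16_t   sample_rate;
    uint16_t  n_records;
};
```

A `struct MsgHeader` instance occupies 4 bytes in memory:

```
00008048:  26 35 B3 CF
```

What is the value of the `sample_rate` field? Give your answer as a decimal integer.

9781

`sample_rate` is the first field, at byte offset 0, occupying 2 bytes.
Bytes at offsets 0..1: 26 35.
In big-endian order the high byte comes first in memory.
The bytes are already most-significant first: 0x2635.
0x2635 = 9781.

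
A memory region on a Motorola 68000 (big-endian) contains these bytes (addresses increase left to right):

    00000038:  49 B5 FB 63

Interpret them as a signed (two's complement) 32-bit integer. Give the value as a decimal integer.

In big-endian order the high byte comes first in memory.
The bytes are already most-significant first: 0x49B5FB63.
0x49B5FB63 = 1236663139.

1236663139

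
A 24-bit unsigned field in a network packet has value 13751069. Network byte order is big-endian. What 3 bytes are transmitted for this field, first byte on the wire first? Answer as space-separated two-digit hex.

13751069 in hexadecimal, padded to 24 bits, is 0xD1D31D.
Split into bytes (most-significant first): D1 D3 1D.
In big-endian order the high byte comes first in memory.
So the memory order matches the most-significant-first order: D1 D3 1D.

D1 D3 1D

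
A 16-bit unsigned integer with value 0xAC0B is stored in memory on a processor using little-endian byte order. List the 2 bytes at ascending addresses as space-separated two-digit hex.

Split into bytes (most-significant first): AC 0B.
In little-endian order the low byte comes first in memory.
So at ascending addresses the bytes are 0B AC.

0B AC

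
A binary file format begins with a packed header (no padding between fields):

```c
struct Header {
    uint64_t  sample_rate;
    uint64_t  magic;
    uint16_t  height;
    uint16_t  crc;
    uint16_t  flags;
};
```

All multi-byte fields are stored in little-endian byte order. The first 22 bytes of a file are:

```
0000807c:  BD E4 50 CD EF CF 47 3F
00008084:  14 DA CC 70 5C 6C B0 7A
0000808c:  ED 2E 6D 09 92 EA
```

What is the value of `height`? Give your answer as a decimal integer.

`height` follows `sample_rate` (8 B), `magic` (8 B), so it starts at offset 8 + 8 = 16 and occupies 2 bytes.
Bytes at offsets 16..17: ED 2E.
Little-endian stores the least-significant byte at the lowest address.
Reassemble most-significant byte first: 2E ED → 0x2EED.
0x2EED = 12013.

12013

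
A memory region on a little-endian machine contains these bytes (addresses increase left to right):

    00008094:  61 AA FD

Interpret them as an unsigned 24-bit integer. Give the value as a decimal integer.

16624225

Little-endian: lowest address holds the least-significant byte.
Reassemble most-significant byte first: FD AA 61 → 0xFDAA61.
0xFDAA61 = 16624225.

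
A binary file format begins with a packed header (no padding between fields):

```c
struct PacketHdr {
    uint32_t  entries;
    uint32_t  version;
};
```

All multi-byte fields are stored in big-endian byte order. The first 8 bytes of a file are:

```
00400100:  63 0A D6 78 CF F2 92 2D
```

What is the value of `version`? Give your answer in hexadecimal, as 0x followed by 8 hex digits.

`version` follows `entries` (4 bytes), so it starts at byte offset 4 and occupies 4 bytes.
Bytes at offsets 4..7: CF F2 92 2D.
Big-endian: lowest address holds the most-significant byte.
The bytes are already most-significant first: 0xCFF2922D.

0xCFF2922D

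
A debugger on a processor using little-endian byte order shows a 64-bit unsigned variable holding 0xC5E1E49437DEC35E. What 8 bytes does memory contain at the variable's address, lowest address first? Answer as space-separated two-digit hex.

Split into bytes (most-significant first): C5 E1 E4 94 37 DE C3 5E.
Little-endian: lowest address holds the least-significant byte.
So at ascending addresses the bytes are 5E C3 DE 37 94 E4 E1 C5.

5E C3 DE 37 94 E4 E1 C5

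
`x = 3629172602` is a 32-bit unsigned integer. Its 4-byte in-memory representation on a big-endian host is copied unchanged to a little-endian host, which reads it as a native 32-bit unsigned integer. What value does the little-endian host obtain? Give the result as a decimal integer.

2059882712

3629172602 in 32-bit hexadecimal is 0xD850C77A.
Stored big-endian, the bytes at ascending addresses are D8 50 C7 7A.
Read back as little-endian, the first byte is least significant, giving 0x7AC750D8.
0x7AC750D8 = 2059882712.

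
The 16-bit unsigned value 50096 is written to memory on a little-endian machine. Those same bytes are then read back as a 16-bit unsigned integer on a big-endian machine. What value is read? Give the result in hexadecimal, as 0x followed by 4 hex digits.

0xB0C3

50096 in 16-bit hexadecimal is 0xC3B0.
Stored little-endian, the bytes at ascending addresses are B0 C3.
Read back as big-endian, the last byte is least significant, giving 0xB0C3.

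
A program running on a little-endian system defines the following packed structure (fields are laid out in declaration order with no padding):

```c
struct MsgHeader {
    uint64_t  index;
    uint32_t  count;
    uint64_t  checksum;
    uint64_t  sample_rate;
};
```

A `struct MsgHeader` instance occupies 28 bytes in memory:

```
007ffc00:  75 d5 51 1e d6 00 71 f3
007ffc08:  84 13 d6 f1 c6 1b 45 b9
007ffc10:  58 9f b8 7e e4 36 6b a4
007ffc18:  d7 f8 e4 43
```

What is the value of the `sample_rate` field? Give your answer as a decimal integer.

4892308700291348196

`sample_rate` follows `index` (8 B), `count` (4 B), `checksum` (8 B), so it starts at offset 8 + 4 + 8 = 20 and occupies 8 bytes.
Bytes at offsets 20..27: E4 36 6B A4 D7 F8 E4 43.
Little-endian stores the least-significant byte at the lowest address.
Reassemble most-significant byte first: 43 E4 F8 D7 A4 6B 36 E4 → 0x43E4F8D7A46B36E4.
0x43E4F8D7A46B36E4 = 4892308700291348196.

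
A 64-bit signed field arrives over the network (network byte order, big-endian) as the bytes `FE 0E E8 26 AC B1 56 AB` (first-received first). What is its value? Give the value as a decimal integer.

-139919285598202197

In big-endian order the high byte comes first in memory.
The bytes are already most-significant first: 0xFE0EE826ACB156AB.
Top bit is set, so as a signed 64-bit value this is 0xFE0EE826ACB156AB − 2^64 = -139919285598202197.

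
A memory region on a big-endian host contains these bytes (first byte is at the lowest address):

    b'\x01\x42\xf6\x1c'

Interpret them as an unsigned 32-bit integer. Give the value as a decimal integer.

21165596

Big-endian stores the most-significant byte at the lowest address.
The bytes are already most-significant first: 0x0142F61C.
0x0142F61C = 21165596.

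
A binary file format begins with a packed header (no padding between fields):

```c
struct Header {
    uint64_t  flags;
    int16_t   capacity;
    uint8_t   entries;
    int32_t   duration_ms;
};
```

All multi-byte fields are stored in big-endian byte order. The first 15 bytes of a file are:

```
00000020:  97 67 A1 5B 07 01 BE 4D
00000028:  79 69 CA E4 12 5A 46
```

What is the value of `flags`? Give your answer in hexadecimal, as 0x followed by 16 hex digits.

0x9767A15B0701BE4D

`flags` is the first field, at byte offset 0, occupying 8 bytes.
Bytes at offsets 0..7: 97 67 A1 5B 07 01 BE 4D.
Big-endian stores the most-significant byte at the lowest address.
The bytes are already most-significant first: 0x9767A15B0701BE4D.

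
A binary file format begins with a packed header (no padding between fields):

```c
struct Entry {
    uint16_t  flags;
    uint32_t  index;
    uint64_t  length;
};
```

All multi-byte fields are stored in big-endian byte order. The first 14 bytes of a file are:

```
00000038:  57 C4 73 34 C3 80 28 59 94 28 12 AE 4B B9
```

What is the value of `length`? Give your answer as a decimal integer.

`length` follows `flags` (2 B), `index` (4 B), so it starts at offset 2 + 4 = 6 and occupies 8 bytes.
Bytes at offsets 6..13: 28 59 94 28 12 AE 4B B9.
In big-endian order the high byte comes first in memory.
The bytes are already most-significant first: 0x2859942812AE4BB9.
0x2859942812AE4BB9 = 2907517934277381049.

2907517934277381049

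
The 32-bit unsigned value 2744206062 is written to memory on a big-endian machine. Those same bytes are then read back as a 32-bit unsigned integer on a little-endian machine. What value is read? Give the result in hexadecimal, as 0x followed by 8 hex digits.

2744206062 in 32-bit hexadecimal is 0xA39142EE.
Stored big-endian, the bytes at ascending addresses are A3 91 42 EE.
Read back as little-endian, the first byte is least significant, giving 0xEE4291A3.

0xEE4291A3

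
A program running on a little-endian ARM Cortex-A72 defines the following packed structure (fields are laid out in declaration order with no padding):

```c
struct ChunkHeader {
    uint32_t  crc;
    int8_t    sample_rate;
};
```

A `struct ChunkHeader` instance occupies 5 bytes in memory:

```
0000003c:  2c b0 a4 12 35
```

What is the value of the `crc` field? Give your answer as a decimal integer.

312782892

`crc` is the first field, at byte offset 0, occupying 4 bytes.
Bytes at offsets 0..3: 2C B0 A4 12.
Little-endian: lowest address holds the least-significant byte.
Reassemble most-significant byte first: 12 A4 B0 2C → 0x12A4B02C.
0x12A4B02C = 312782892.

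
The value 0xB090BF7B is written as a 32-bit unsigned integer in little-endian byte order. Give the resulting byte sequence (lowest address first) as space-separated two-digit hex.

7B BF 90 B0

Split into bytes (most-significant first): B0 90 BF 7B.
Little-endian stores the least-significant byte at the lowest address.
So at ascending addresses the bytes are 7B BF 90 B0.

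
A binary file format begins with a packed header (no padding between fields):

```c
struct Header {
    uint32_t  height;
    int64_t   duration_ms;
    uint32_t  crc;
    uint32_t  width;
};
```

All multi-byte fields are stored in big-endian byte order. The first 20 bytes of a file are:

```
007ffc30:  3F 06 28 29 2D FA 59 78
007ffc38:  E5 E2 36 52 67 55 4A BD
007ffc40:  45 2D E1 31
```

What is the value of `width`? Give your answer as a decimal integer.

1160634673

`width` follows `height` (4 B), `duration_ms` (8 B), `crc` (4 B), so it starts at offset 4 + 8 + 4 = 16 and occupies 4 bytes.
Bytes at offsets 16..19: 45 2D E1 31.
In big-endian order the high byte comes first in memory.
The bytes are already most-significant first: 0x452DE131.
0x452DE131 = 1160634673.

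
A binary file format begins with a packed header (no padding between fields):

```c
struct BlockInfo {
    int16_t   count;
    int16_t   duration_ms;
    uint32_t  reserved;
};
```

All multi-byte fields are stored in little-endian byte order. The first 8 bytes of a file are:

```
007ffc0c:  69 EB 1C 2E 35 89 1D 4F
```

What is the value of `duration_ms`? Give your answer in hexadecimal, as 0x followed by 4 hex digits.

0x2E1C

`duration_ms` follows `count` (2 bytes), so it starts at byte offset 2 and occupies 2 bytes.
Bytes at offsets 2..3: 1C 2E.
Little-endian: lowest address holds the least-significant byte.
Reassemble most-significant byte first: 2E 1C → 0x2E1C.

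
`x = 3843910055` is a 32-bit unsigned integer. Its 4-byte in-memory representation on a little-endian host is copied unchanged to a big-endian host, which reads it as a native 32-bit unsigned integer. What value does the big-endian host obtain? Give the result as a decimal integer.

3843910055 in 32-bit hexadecimal is 0xE51D69A7.
Stored little-endian, the bytes at ascending addresses are A7 69 1D E5.
Read back as big-endian, the last byte is least significant, giving 0xA7691DE5.
0xA7691DE5 = 2808684005.

2808684005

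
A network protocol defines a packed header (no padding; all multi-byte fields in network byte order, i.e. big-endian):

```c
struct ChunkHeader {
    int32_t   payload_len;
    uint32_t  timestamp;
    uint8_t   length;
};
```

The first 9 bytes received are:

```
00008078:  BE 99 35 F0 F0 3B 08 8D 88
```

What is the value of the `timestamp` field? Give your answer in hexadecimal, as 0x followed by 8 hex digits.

`timestamp` follows `payload_len` (4 bytes), so it starts at byte offset 4 and occupies 4 bytes.
Bytes at offsets 4..7: F0 3B 08 8D.
Big-endian: lowest address holds the most-significant byte.
The bytes are already most-significant first: 0xF03B088D.

0xF03B088D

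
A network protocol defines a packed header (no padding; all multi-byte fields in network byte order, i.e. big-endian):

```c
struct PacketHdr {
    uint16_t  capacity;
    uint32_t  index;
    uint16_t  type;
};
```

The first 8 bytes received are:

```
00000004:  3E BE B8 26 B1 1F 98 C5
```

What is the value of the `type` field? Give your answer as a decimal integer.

39109

`type` follows `capacity` (2 B), `index` (4 B), so it starts at offset 2 + 4 = 6 and occupies 2 bytes.
Bytes at offsets 6..7: 98 C5.
Big-endian stores the most-significant byte at the lowest address.
The bytes are already most-significant first: 0x98C5.
0x98C5 = 39109.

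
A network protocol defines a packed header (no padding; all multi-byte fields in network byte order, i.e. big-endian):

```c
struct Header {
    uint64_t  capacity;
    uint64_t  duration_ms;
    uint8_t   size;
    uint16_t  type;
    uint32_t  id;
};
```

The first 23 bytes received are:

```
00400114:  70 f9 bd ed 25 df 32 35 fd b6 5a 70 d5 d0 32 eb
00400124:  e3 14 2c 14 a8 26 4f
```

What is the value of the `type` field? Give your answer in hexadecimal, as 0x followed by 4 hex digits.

0x142C

`type` follows `capacity` (8 B), `duration_ms` (8 B), `size` (1 B), so it starts at offset 8 + 8 + 1 = 17 and occupies 2 bytes.
Bytes at offsets 17..18: 14 2C.
Big-endian stores the most-significant byte at the lowest address.
The bytes are already most-significant first: 0x142C.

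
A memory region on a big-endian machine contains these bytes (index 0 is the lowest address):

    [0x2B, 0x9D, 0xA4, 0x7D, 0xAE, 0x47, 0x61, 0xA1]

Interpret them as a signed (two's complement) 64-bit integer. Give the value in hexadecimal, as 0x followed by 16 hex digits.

0x2B9DA47DAE4761A1

Big-endian: lowest address holds the most-significant byte.
The bytes are already most-significant first: 0x2B9DA47DAE4761A1.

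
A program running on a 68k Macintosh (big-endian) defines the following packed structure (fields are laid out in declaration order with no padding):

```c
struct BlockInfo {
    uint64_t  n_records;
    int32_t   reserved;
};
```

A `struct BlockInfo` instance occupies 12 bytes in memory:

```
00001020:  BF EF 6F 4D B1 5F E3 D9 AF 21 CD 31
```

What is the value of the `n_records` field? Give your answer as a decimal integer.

`n_records` is the first field, at byte offset 0, occupying 8 bytes.
Bytes at offsets 0..7: BF EF 6F 4D B1 5F E3 D9.
Big-endian stores the most-significant byte at the lowest address.
The bytes are already most-significant first: 0xBFEF6F4DB15FE3D9.
0xBFEF6F4DB15FE3D9 = 13830395360157098969.

13830395360157098969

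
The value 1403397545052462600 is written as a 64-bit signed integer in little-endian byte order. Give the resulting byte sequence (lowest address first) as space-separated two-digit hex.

08 DE 81 B7 A1 DE 79 13

1403397545052462600 in hexadecimal, padded to 64 bits, is 0x1379DEA1B781DE08.
Split into bytes (most-significant first): 13 79 DE A1 B7 81 DE 08.
Little-endian stores the least-significant byte at the lowest address.
So at ascending addresses the bytes are 08 DE 81 B7 A1 DE 79 13.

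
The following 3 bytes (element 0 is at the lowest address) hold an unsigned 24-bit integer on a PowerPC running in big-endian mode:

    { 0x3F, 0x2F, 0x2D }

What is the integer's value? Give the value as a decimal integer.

Big-endian: lowest address holds the most-significant byte.
The bytes are already most-significant first: 0x3F2F2D.
0x3F2F2D = 4140845.

4140845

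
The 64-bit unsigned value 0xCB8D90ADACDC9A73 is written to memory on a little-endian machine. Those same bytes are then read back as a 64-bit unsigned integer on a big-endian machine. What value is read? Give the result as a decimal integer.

Stored little-endian, the bytes at ascending addresses are 73 9A DC AC AD 90 8D CB.
Read back as big-endian, the last byte is least significant, giving 0x739ADCACAD908DCB.
0x739ADCACAD908DCB = 8330213094979571147.

8330213094979571147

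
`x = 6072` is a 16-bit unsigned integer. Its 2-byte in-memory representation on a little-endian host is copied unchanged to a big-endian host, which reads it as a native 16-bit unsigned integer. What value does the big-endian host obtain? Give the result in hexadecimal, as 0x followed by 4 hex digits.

6072 in 16-bit hexadecimal is 0x17B8.
Stored little-endian, the bytes at ascending addresses are B8 17.
Read back as big-endian, the last byte is least significant, giving 0xB817.

0xB817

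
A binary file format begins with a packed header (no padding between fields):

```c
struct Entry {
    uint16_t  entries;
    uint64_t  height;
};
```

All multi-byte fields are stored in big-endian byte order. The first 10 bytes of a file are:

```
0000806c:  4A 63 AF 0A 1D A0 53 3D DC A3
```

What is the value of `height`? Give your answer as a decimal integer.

12612926280833031331

`height` follows `entries` (2 bytes), so it starts at byte offset 2 and occupies 8 bytes.
Bytes at offsets 2..9: AF 0A 1D A0 53 3D DC A3.
In big-endian order the high byte comes first in memory.
The bytes are already most-significant first: 0xAF0A1DA0533DDCA3.
0xAF0A1DA0533DDCA3 = 12612926280833031331.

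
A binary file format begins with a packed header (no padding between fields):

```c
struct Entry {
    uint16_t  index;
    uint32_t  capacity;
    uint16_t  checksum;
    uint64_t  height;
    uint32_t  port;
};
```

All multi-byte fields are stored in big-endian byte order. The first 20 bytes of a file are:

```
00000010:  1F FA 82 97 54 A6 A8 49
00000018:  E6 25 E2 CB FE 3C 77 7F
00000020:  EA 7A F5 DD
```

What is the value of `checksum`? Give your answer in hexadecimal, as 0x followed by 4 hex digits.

`checksum` follows `index` (2 B), `capacity` (4 B), so it starts at offset 2 + 4 = 6 and occupies 2 bytes.
Bytes at offsets 6..7: A8 49.
Big-endian: lowest address holds the most-significant byte.
The bytes are already most-significant first: 0xA849.

0xA849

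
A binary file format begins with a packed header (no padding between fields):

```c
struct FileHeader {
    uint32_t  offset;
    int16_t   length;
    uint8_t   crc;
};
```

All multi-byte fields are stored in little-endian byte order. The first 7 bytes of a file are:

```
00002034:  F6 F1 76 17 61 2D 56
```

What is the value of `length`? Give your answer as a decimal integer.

11617

`length` follows `offset` (4 bytes), so it starts at byte offset 4 and occupies 2 bytes.
Bytes at offsets 4..5: 61 2D.
Little-endian: lowest address holds the least-significant byte.
Reassemble most-significant byte first: 2D 61 → 0x2D61.
0x2D61 = 11617.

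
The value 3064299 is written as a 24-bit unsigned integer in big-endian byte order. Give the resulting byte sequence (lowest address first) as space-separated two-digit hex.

3064299 in hexadecimal, padded to 24 bits, is 0x2EC1EB.
Split into bytes (most-significant first): 2E C1 EB.
Big-endian: lowest address holds the most-significant byte.
So the memory order matches the most-significant-first order: 2E C1 EB.

2E C1 EB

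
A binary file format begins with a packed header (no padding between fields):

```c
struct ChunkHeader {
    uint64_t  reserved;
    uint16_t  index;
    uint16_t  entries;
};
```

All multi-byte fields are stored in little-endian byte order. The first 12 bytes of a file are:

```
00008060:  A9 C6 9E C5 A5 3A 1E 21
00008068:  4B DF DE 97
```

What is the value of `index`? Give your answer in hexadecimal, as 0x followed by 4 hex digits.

0xDF4B

`index` follows `reserved` (8 bytes), so it starts at byte offset 8 and occupies 2 bytes.
Bytes at offsets 8..9: 4B DF.
In little-endian order the low byte comes first in memory.
Reassemble most-significant byte first: DF 4B → 0xDF4B.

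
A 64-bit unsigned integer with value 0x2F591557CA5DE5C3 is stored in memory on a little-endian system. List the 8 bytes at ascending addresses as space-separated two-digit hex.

Split into bytes (most-significant first): 2F 59 15 57 CA 5D E5 C3.
In little-endian order the low byte comes first in memory.
So at ascending addresses the bytes are C3 E5 5D CA 57 15 59 2F.

C3 E5 5D CA 57 15 59 2F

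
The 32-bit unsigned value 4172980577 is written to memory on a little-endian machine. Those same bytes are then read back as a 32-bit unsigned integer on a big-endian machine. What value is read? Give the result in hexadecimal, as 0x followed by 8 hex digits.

0x61A1BAF8

4172980577 in 32-bit hexadecimal is 0xF8BAA161.
Stored little-endian, the bytes at ascending addresses are 61 A1 BA F8.
Read back as big-endian, the last byte is least significant, giving 0x61A1BAF8.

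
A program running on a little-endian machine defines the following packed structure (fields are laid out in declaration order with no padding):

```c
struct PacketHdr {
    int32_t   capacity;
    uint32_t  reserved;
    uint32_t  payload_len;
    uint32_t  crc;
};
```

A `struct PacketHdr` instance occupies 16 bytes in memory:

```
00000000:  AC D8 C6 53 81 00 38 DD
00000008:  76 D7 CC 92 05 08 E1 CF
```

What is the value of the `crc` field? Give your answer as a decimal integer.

3487631365

`crc` follows `capacity` (4 B), `reserved` (4 B), `payload_len` (4 B), so it starts at offset 4 + 4 + 4 = 12 and occupies 4 bytes.
Bytes at offsets 12..15: 05 08 E1 CF.
In little-endian order the low byte comes first in memory.
Reassemble most-significant byte first: CF E1 08 05 → 0xCFE10805.
0xCFE10805 = 3487631365.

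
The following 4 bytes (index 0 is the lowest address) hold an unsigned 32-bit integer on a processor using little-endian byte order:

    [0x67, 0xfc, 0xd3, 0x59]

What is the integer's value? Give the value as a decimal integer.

Little-endian stores the least-significant byte at the lowest address.
Reassemble most-significant byte first: 59 D3 FC 67 → 0x59D3FC67.
0x59D3FC67 = 1507064935.

1507064935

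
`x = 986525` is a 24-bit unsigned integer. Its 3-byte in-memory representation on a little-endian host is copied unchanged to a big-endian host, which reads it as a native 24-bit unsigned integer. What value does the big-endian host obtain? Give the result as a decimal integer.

986525 in 24-bit hexadecimal is 0x0F0D9D.
Stored little-endian, the bytes at ascending addresses are 9D 0D 0F.
Read back as big-endian, the last byte is least significant, giving 0x9D0D0F.
0x9D0D0F = 10292495.

10292495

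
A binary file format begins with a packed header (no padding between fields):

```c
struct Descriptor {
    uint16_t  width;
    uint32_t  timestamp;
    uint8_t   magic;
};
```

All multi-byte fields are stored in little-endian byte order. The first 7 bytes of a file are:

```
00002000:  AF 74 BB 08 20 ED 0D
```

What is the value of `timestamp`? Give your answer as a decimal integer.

3978299579

`timestamp` follows `width` (2 bytes), so it starts at byte offset 2 and occupies 4 bytes.
Bytes at offsets 2..5: BB 08 20 ED.
Little-endian: lowest address holds the least-significant byte.
Reassemble most-significant byte first: ED 20 08 BB → 0xED2008BB.
0xED2008BB = 3978299579.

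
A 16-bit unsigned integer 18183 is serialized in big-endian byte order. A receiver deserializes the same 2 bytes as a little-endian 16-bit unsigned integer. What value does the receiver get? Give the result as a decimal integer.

18183 in 16-bit hexadecimal is 0x4707.
Stored big-endian, the bytes at ascending addresses are 47 07.
Read back as little-endian, the first byte is least significant, giving 0x0747.
0x0747 = 1863.

1863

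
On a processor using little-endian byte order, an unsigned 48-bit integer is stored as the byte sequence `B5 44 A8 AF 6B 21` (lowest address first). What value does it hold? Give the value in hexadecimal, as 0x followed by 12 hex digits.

0x216BAFA844B5

Little-endian stores the least-significant byte at the lowest address.
Reassemble most-significant byte first: 21 6B AF A8 44 B5 → 0x216BAFA844B5.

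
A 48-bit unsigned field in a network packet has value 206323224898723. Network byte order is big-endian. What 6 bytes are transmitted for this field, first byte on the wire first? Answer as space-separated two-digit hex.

206323224898723 in hexadecimal, padded to 48 bits, is 0xBBA65E876CA3.
Split into bytes (most-significant first): BB A6 5E 87 6C A3.
In big-endian order the high byte comes first in memory.
So the memory order matches the most-significant-first order: BB A6 5E 87 6C A3.

BB A6 5E 87 6C A3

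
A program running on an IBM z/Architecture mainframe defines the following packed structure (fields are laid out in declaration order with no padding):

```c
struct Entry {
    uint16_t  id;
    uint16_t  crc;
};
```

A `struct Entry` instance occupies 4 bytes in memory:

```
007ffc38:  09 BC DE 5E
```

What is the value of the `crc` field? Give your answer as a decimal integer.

`crc` follows `id` (2 bytes), so it starts at byte offset 2 and occupies 2 bytes.
Bytes at offsets 2..3: DE 5E.
Big-endian: lowest address holds the most-significant byte.
The bytes are already most-significant first: 0xDE5E.
0xDE5E = 56926.

56926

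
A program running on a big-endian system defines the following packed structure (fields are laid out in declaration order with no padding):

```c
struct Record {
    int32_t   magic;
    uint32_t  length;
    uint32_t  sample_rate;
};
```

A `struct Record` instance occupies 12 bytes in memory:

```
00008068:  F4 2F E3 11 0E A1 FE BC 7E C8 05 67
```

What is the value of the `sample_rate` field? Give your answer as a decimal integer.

`sample_rate` follows `magic` (4 B), `length` (4 B), so it starts at offset 4 + 4 = 8 and occupies 4 bytes.
Bytes at offsets 8..11: 7E C8 05 67.
Big-endian stores the most-significant byte at the lowest address.
The bytes are already most-significant first: 0x7EC80567.
0x7EC80567 = 2127037799.

2127037799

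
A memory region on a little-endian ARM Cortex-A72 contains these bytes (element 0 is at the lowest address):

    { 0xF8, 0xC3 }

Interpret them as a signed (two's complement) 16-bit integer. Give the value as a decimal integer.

-15368

Little-endian: lowest address holds the least-significant byte.
Reassemble most-significant byte first: C3 F8 → 0xC3F8.
Top bit is set, so as a signed 16-bit value this is 0xC3F8 − 2^16 = -15368.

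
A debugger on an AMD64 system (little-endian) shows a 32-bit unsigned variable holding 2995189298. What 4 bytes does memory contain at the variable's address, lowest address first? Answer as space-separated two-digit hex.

32 F6 86 B2

2995189298 in hexadecimal, padded to 32 bits, is 0xB286F632.
Split into bytes (most-significant first): B2 86 F6 32.
Little-endian stores the least-significant byte at the lowest address.
So at ascending addresses the bytes are 32 F6 86 B2.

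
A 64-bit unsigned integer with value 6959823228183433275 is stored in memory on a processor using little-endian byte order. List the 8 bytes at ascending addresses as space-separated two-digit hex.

6959823228183433275 in hexadecimal, padded to 64 bits, is 0x60964259EF62D03B.
Split into bytes (most-significant first): 60 96 42 59 EF 62 D0 3B.
Little-endian stores the least-significant byte at the lowest address.
So at ascending addresses the bytes are 3B D0 62 EF 59 42 96 60.

3B D0 62 EF 59 42 96 60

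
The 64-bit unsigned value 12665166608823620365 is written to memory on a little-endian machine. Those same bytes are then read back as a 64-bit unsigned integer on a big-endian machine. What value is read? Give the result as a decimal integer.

12665166608823620365 in 64-bit hexadecimal is 0xAFC3B5ED8412130D.
Stored little-endian, the bytes at ascending addresses are 0D 13 12 84 ED B5 C3 AF.
Read back as big-endian, the last byte is least significant, giving 0x0D131284EDB5C3AF.
0x0D131284EDB5C3AF = 942117109183660975.

942117109183660975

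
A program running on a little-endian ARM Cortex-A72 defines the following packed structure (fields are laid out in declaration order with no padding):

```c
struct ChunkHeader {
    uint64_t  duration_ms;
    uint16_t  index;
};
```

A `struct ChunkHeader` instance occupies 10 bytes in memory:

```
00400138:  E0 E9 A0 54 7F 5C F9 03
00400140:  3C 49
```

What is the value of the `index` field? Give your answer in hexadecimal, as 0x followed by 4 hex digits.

0x493C

`index` follows `duration_ms` (8 bytes), so it starts at byte offset 8 and occupies 2 bytes.
Bytes at offsets 8..9: 3C 49.
Little-endian: lowest address holds the least-significant byte.
Reassemble most-significant byte first: 49 3C → 0x493C.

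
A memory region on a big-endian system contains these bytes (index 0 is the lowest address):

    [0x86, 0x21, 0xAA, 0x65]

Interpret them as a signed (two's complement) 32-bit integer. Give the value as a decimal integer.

In big-endian order the high byte comes first in memory.
The bytes are already most-significant first: 0x8621AA65.
Top bit is set, so as a signed 32-bit value this is 0x8621AA65 − 2^32 = -2044614043.

-2044614043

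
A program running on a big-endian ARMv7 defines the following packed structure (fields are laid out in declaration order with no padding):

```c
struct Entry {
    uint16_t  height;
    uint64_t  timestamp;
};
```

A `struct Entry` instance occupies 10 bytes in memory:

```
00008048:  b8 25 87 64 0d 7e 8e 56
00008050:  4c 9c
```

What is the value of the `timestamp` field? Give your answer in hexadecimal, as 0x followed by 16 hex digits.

`timestamp` follows `height` (2 bytes), so it starts at byte offset 2 and occupies 8 bytes.
Bytes at offsets 2..9: 87 64 0D 7E 8E 56 4C 9C.
Big-endian: lowest address holds the most-significant byte.
The bytes are already most-significant first: 0x87640D7E8E564C9C.

0x87640D7E8E564C9C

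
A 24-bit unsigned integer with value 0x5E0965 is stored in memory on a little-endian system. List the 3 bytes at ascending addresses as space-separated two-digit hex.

65 09 5E

Split into bytes (most-significant first): 5E 09 65.
Little-endian: lowest address holds the least-significant byte.
So at ascending addresses the bytes are 65 09 5E.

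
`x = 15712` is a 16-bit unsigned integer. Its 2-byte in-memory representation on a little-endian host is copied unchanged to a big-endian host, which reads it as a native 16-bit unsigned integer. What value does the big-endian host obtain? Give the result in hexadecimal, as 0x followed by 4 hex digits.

15712 in 16-bit hexadecimal is 0x3D60.
Stored little-endian, the bytes at ascending addresses are 60 3D.
Read back as big-endian, the last byte is least significant, giving 0x603D.

0x603D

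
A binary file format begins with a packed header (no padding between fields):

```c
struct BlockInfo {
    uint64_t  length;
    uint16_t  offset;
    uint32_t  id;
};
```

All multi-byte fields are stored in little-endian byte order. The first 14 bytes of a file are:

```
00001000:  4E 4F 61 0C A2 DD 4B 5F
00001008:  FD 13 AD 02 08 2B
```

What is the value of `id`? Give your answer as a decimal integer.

`id` follows `length` (8 B), `offset` (2 B), so it starts at offset 8 + 2 = 10 and occupies 4 bytes.
Bytes at offsets 10..13: AD 02 08 2B.
Little-endian stores the least-significant byte at the lowest address.
Reassemble most-significant byte first: 2B 08 02 AD → 0x2B0802AD.
0x2B0802AD = 721945261.

721945261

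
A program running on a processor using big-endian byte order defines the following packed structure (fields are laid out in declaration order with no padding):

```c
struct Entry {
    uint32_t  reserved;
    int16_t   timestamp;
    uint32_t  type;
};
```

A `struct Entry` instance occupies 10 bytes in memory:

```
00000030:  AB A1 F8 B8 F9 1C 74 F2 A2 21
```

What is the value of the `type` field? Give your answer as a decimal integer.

`type` follows `reserved` (4 B), `timestamp` (2 B), so it starts at offset 4 + 2 = 6 and occupies 4 bytes.
Bytes at offsets 6..9: 74 F2 A2 21.
Big-endian stores the most-significant byte at the lowest address.
The bytes are already most-significant first: 0x74F2A221.
0x74F2A221 = 1962058273.

1962058273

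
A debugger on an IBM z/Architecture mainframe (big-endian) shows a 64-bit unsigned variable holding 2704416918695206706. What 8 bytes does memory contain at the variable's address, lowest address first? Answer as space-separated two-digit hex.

25 88 04 DB E3 62 5F 32

2704416918695206706 in hexadecimal, padded to 64 bits, is 0x258804DBE3625F32.
Split into bytes (most-significant first): 25 88 04 DB E3 62 5F 32.
In big-endian order the high byte comes first in memory.
So the memory order matches the most-significant-first order: 25 88 04 DB E3 62 5F 32.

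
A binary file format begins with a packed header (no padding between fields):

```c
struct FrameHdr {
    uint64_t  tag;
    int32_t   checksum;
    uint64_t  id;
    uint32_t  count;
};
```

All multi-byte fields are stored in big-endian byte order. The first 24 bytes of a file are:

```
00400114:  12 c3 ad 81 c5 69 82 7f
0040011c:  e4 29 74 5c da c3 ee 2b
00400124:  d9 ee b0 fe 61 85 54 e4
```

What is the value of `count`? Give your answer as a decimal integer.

1636127972

`count` follows `tag` (8 B), `checksum` (4 B), `id` (8 B), so it starts at offset 8 + 4 + 8 = 20 and occupies 4 bytes.
Bytes at offsets 20..23: 61 85 54 E4.
In big-endian order the high byte comes first in memory.
The bytes are already most-significant first: 0x618554E4.
0x618554E4 = 1636127972.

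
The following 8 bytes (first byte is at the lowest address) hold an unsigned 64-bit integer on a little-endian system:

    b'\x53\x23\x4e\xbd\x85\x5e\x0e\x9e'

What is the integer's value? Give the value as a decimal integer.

11389144436166239059

In little-endian order the low byte comes first in memory.
Reassemble most-significant byte first: 9E 0E 5E 85 BD 4E 23 53 → 0x9E0E5E85BD4E2353.
0x9E0E5E85BD4E2353 = 11389144436166239059.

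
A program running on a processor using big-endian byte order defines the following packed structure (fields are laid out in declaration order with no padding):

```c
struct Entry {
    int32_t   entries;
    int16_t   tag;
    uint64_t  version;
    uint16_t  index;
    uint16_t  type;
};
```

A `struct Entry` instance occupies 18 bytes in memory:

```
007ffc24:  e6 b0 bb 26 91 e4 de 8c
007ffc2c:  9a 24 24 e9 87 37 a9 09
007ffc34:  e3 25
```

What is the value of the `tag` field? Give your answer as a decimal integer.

`tag` follows `entries` (4 bytes), so it starts at byte offset 4 and occupies 2 bytes.
Bytes at offsets 4..5: 91 E4.
Big-endian stores the most-significant byte at the lowest address.
The bytes are already most-significant first: 0x91E4.
Top bit is set, so as a signed 16-bit value this is 0x91E4 − 2^16 = -28188.

-28188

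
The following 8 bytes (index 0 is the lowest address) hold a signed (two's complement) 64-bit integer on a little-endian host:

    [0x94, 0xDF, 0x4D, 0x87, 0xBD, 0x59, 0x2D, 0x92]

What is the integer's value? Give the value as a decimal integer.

-7913570299666374764

In little-endian order the low byte comes first in memory.
Reassemble most-significant byte first: 92 2D 59 BD 87 4D DF 94 → 0x922D59BD874DDF94.
Top bit is set, so as a signed 64-bit value this is 0x922D59BD874DDF94 − 2^64 = -7913570299666374764.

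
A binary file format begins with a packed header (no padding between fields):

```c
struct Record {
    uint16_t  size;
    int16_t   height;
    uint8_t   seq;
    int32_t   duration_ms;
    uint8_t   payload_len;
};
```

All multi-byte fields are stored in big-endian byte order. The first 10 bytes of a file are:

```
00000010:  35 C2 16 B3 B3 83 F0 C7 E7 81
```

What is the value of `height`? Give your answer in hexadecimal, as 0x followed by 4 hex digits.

`height` follows `size` (2 bytes), so it starts at byte offset 2 and occupies 2 bytes.
Bytes at offsets 2..3: 16 B3.
In big-endian order the high byte comes first in memory.
The bytes are already most-significant first: 0x16B3.

0x16B3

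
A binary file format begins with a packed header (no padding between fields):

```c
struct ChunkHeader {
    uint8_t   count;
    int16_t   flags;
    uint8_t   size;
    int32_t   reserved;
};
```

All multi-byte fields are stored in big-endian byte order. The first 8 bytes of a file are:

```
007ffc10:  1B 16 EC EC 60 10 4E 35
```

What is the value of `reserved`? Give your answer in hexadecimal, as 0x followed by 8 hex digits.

0x60104E35

`reserved` follows `count` (1 B), `flags` (2 B), `size` (1 B), so it starts at offset 1 + 2 + 1 = 4 and occupies 4 bytes.
Bytes at offsets 4..7: 60 10 4E 35.
In big-endian order the high byte comes first in memory.
The bytes are already most-significant first: 0x60104E35.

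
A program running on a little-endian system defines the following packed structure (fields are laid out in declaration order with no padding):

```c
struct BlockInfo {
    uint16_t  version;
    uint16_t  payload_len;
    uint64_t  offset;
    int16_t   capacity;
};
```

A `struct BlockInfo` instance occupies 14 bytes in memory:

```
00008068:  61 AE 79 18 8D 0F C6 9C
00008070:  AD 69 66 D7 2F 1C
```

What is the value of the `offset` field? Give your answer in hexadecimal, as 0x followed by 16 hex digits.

0xD76669AD9CC60F8D

`offset` follows `version` (2 B), `payload_len` (2 B), so it starts at offset 2 + 2 = 4 and occupies 8 bytes.
Bytes at offsets 4..11: 8D 0F C6 9C AD 69 66 D7.
Little-endian stores the least-significant byte at the lowest address.
Reassemble most-significant byte first: D7 66 69 AD 9C C6 0F 8D → 0xD76669AD9CC60F8D.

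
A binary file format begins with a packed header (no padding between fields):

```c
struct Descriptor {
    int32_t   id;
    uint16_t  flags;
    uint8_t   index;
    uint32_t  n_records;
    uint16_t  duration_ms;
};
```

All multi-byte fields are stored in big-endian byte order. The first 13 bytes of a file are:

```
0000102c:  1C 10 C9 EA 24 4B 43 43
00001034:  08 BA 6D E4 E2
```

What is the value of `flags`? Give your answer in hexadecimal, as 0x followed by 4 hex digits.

`flags` follows `id` (4 bytes), so it starts at byte offset 4 and occupies 2 bytes.
Bytes at offsets 4..5: 24 4B.
Big-endian: lowest address holds the most-significant byte.
The bytes are already most-significant first: 0x244B.

0x244B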